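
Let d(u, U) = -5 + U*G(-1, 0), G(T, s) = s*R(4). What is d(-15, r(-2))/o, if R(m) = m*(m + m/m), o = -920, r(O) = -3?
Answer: 1/184 ≈ 0.0054348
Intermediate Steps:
R(m) = m*(1 + m) (R(m) = m*(m + 1) = m*(1 + m))
G(T, s) = 20*s (G(T, s) = s*(4*(1 + 4)) = s*(4*5) = s*20 = 20*s)
d(u, U) = -5 (d(u, U) = -5 + U*(20*0) = -5 + U*0 = -5 + 0 = -5)
d(-15, r(-2))/o = -5/(-920) = -5*(-1/920) = 1/184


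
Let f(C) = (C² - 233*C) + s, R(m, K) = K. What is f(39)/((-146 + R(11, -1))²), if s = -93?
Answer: -851/2401 ≈ -0.35444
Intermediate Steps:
f(C) = -93 + C² - 233*C (f(C) = (C² - 233*C) - 93 = -93 + C² - 233*C)
f(39)/((-146 + R(11, -1))²) = (-93 + 39² - 233*39)/((-146 - 1)²) = (-93 + 1521 - 9087)/((-147)²) = -7659/21609 = -7659*1/21609 = -851/2401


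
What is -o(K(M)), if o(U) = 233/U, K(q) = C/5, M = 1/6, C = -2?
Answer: 1165/2 ≈ 582.50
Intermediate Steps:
M = ⅙ ≈ 0.16667
K(q) = -⅖ (K(q) = -2/5 = -2*⅕ = -⅖)
-o(K(M)) = -233/(-⅖) = -233*(-5)/2 = -1*(-1165/2) = 1165/2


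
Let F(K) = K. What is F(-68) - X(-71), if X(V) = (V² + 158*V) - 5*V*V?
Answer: 31314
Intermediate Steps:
X(V) = -4*V² + 158*V (X(V) = (V² + 158*V) - 5*V² = -4*V² + 158*V)
F(-68) - X(-71) = -68 - 2*(-71)*(79 - 2*(-71)) = -68 - 2*(-71)*(79 + 142) = -68 - 2*(-71)*221 = -68 - 1*(-31382) = -68 + 31382 = 31314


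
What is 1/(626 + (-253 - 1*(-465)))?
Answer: 1/838 ≈ 0.0011933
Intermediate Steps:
1/(626 + (-253 - 1*(-465))) = 1/(626 + (-253 + 465)) = 1/(626 + 212) = 1/838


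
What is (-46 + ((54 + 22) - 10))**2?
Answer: 400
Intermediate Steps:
(-46 + ((54 + 22) - 10))**2 = (-46 + (76 - 10))**2 = (-46 + 66)**2 = 20**2 = 400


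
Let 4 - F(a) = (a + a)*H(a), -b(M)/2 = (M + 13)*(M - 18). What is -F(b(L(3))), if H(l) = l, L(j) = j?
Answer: 460796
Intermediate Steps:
b(M) = -2*(-18 + M)*(13 + M) (b(M) = -2*(M + 13)*(M - 18) = -2*(13 + M)*(-18 + M) = -2*(-18 + M)*(13 + M))
F(a) = 4 - 2*a² (F(a) = 4 - (a + a)*a = 4 - 2*a*a = 4 - 2*a²)
-F(b(L(3))) = -(4 - 2*(468 - 2*3² + 10*3)²) = -(4 - 2*(468 - 2*9 + 30)²) = -(4 - 2*(468 - 18 + 30)²) = -(4 - 2*480²) = -(4 - 2*230400) = -(4 - 460800) = -1*(-460796) = 460796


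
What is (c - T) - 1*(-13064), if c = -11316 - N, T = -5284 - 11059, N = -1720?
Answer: 19811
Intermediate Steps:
T = -16343
c = -9596 (c = -11316 - 1*(-1720) = -11316 + 1720 = -9596)
(c - T) - 1*(-13064) = (-9596 - 1*(-16343)) - 1*(-13064) = (-9596 + 16343) + 13064 = 6747 + 13064 = 19811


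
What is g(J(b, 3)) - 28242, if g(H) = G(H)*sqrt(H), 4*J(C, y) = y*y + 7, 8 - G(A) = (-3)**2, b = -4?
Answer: -28244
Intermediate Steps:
G(A) = -1 (G(A) = 8 - 1*(-3)**2 = 8 - 1*9 = 8 - 9 = -1)
J(C, y) = 7/4 + y**2/4 (J(C, y) = (y*y + 7)/4 = (y**2 + 7)/4 = (7 + y**2)/4 = 7/4 + y**2/4)
g(H) = -sqrt(H)
g(J(b, 3)) - 28242 = -sqrt(7/4 + (1/4)*3**2) - 28242 = -sqrt(7/4 + (1/4)*9) - 28242 = -sqrt(7/4 + 9/4) - 28242 = -sqrt(4) - 28242 = -1*2 - 28242 = -2 - 28242 = -28244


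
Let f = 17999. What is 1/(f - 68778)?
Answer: -1/50779 ≈ -1.9693e-5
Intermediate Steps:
1/(f - 68778) = 1/(17999 - 68778) = 1/(-50779) = -1/50779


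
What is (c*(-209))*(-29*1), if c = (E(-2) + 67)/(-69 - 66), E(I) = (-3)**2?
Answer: -460636/135 ≈ -3412.1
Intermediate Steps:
E(I) = 9
c = -76/135 (c = (9 + 67)/(-69 - 66) = 76/(-135) = 76*(-1/135) = -76/135 ≈ -0.56296)
(c*(-209))*(-29*1) = (-76/135*(-209))*(-29*1) = (15884/135)*(-29) = -460636/135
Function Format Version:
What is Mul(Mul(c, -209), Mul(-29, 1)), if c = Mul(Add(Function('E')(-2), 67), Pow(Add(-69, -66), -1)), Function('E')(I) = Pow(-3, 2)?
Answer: Rational(-460636, 135) ≈ -3412.1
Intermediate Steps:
Function('E')(I) = 9
c = Rational(-76, 135) (c = Mul(Add(9, 67), Pow(Add(-69, -66), -1)) = Mul(76, Pow(-135, -1)) = Mul(76, Rational(-1, 135)) = Rational(-76, 135) ≈ -0.56296)
Mul(Mul(c, -209), Mul(-29, 1)) = Mul(Mul(Rational(-76, 135), -209), Mul(-29, 1)) = Mul(Rational(15884, 135), -29) = Rational(-460636, 135)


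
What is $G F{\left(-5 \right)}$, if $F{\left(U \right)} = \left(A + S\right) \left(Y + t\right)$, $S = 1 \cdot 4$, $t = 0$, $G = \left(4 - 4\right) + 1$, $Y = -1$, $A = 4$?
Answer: $-8$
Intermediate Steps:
$G = 1$ ($G = 0 + 1 = 1$)
$S = 4$
$F{\left(U \right)} = -8$ ($F{\left(U \right)} = \left(4 + 4\right) \left(-1 + 0\right) = 8 \left(-1\right) = -8$)
$G F{\left(-5 \right)} = 1 \left(-8\right) = -8$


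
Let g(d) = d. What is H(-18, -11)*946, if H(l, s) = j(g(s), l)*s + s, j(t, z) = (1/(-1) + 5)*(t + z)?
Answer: 1196690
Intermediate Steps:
j(t, z) = 4*t + 4*z (j(t, z) = (-1 + 5)*(t + z) = 4*(t + z) = 4*t + 4*z)
H(l, s) = s + s*(4*l + 4*s) (H(l, s) = (4*s + 4*l)*s + s = (4*l + 4*s)*s + s = s*(4*l + 4*s) + s = s + s*(4*l + 4*s))
H(-18, -11)*946 = -11*(1 + 4*(-18) + 4*(-11))*946 = -11*(1 - 72 - 44)*946 = -11*(-115)*946 = 1265*946 = 1196690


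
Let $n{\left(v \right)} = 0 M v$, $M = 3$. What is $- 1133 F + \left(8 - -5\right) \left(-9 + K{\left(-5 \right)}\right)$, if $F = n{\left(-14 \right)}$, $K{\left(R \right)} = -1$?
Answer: $-130$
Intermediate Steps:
$n{\left(v \right)} = 0$ ($n{\left(v \right)} = 0 \cdot 3 v = 0 v = 0$)
$F = 0$
$- 1133 F + \left(8 - -5\right) \left(-9 + K{\left(-5 \right)}\right) = \left(-1133\right) 0 + \left(8 - -5\right) \left(-9 - 1\right) = 0 + \left(8 + 5\right) \left(-10\right) = 0 + 13 \left(-10\right) = 0 - 130 = -130$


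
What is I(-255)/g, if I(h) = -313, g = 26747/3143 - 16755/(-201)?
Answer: -9415979/2763672 ≈ -3.4071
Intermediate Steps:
g = 2763672/30083 (g = 26747*(1/3143) - 16755*(-1/201) = 3821/449 + 5585/67 = 2763672/30083 ≈ 91.868)
I(-255)/g = -313/2763672/30083 = -313*30083/2763672 = -9415979/2763672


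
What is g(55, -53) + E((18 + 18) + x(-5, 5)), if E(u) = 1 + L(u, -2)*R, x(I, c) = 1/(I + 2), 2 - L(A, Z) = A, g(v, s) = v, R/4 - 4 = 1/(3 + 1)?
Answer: -1549/3 ≈ -516.33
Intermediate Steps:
R = 17 (R = 16 + 4/(3 + 1) = 16 + 4/4 = 16 + 4*(¼) = 16 + 1 = 17)
L(A, Z) = 2 - A
x(I, c) = 1/(2 + I)
E(u) = 35 - 17*u (E(u) = 1 + (2 - u)*17 = 1 + (34 - 17*u) = 35 - 17*u)
g(55, -53) + E((18 + 18) + x(-5, 5)) = 55 + (35 - 17*((18 + 18) + 1/(2 - 5))) = 55 + (35 - 17*(36 + 1/(-3))) = 55 + (35 - 17*(36 - ⅓)) = 55 + (35 - 17*107/3) = 55 + (35 - 1819/3) = 55 - 1714/3 = -1549/3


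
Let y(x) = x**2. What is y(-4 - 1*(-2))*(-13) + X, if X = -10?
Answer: -62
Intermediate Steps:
y(-4 - 1*(-2))*(-13) + X = (-4 - 1*(-2))**2*(-13) - 10 = (-4 + 2)**2*(-13) - 10 = (-2)**2*(-13) - 10 = 4*(-13) - 10 = -52 - 10 = -62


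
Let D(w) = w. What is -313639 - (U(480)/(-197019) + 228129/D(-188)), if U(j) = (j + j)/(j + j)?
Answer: -11572108574869/37039572 ≈ -3.1243e+5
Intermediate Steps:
U(j) = 1 (U(j) = (2*j)/((2*j)) = (2*j)*(1/(2*j)) = 1)
-313639 - (U(480)/(-197019) + 228129/D(-188)) = -313639 - (1/(-197019) + 228129/(-188)) = -313639 - (1*(-1/197019) + 228129*(-1/188)) = -313639 - (-1/197019 - 228129/188) = -313639 - 1*(-44945747639/37039572) = -313639 + 44945747639/37039572 = -11572108574869/37039572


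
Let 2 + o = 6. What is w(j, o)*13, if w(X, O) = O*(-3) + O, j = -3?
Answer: -104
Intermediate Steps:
o = 4 (o = -2 + 6 = 4)
w(X, O) = -2*O (w(X, O) = -3*O + O = -2*O)
w(j, o)*13 = -2*4*13 = -8*13 = -104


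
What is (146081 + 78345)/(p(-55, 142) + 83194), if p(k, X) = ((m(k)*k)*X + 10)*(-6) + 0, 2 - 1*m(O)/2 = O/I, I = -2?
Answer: -112213/1153363 ≈ -0.097292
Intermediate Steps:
m(O) = 4 + O (m(O) = 4 - 2*O/(-2) = 4 - 2*O*(-1)/2 = 4 - (-1)*O = 4 + O)
p(k, X) = -60 - 6*X*k*(4 + k) (p(k, X) = (((4 + k)*k)*X + 10)*(-6) + 0 = ((k*(4 + k))*X + 10)*(-6) + 0 = (X*k*(4 + k) + 10)*(-6) + 0 = (10 + X*k*(4 + k))*(-6) + 0 = (-60 - 6*X*k*(4 + k)) + 0 = -60 - 6*X*k*(4 + k))
(146081 + 78345)/(p(-55, 142) + 83194) = (146081 + 78345)/((-60 + 6*142*(-55)*(-4 - 1*(-55))) + 83194) = 224426/((-60 + 6*142*(-55)*(-4 + 55)) + 83194) = 224426/((-60 + 6*142*(-55)*51) + 83194) = 224426/((-60 - 2389860) + 83194) = 224426/(-2389920 + 83194) = 224426/(-2306726) = 224426*(-1/2306726) = -112213/1153363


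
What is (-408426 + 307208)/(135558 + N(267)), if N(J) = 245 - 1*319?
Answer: -50609/67742 ≈ -0.74708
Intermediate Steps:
N(J) = -74 (N(J) = 245 - 319 = -74)
(-408426 + 307208)/(135558 + N(267)) = (-408426 + 307208)/(135558 - 74) = -101218/135484 = -101218*1/135484 = -50609/67742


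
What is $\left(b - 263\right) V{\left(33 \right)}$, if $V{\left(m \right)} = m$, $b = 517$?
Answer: $8382$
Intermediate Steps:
$\left(b - 263\right) V{\left(33 \right)} = \left(517 - 263\right) 33 = 254 \cdot 33 = 8382$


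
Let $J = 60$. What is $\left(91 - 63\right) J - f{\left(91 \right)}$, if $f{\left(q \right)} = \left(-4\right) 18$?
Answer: $1752$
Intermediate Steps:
$f{\left(q \right)} = -72$
$\left(91 - 63\right) J - f{\left(91 \right)} = \left(91 - 63\right) 60 - -72 = 28 \cdot 60 + 72 = 1680 + 72 = 1752$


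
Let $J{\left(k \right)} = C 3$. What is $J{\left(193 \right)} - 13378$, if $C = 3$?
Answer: $-13369$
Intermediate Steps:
$J{\left(k \right)} = 9$ ($J{\left(k \right)} = 3 \cdot 3 = 9$)
$J{\left(193 \right)} - 13378 = 9 - 13378 = -13369$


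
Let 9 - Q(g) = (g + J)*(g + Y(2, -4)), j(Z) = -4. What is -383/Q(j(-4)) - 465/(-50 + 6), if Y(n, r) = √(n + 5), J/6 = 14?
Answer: 3422251/398772 - 30640*√7/63441 ≈ 7.3042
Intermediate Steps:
J = 84 (J = 6*14 = 84)
Y(n, r) = √(5 + n)
Q(g) = 9 - (84 + g)*(g + √7) (Q(g) = 9 - (g + 84)*(g + √(5 + 2)) = 9 - (84 + g)*(g + √7))
-383/Q(j(-4)) - 465/(-50 + 6) = -383/(9 - 1*(-4)² - 84*(-4) - 84*√7 - 1*(-4)*√7) - 465/(-50 + 6) = -383/(9 - 1*16 + 336 - 84*√7 + 4*√7) - 465/(-44) = -383/(9 - 16 + 336 - 84*√7 + 4*√7) - 465*(-1/44) = -383/(329 - 80*√7) + 465/44 = 465/44 - 383/(329 - 80*√7)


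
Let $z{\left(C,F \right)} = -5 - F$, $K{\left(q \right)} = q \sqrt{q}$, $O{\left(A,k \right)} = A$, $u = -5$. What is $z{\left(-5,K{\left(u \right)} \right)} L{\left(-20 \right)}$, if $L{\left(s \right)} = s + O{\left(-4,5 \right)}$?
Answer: $120 - 120 i \sqrt{5} \approx 120.0 - 268.33 i$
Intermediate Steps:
$L{\left(s \right)} = -4 + s$ ($L{\left(s \right)} = s - 4 = -4 + s$)
$K{\left(q \right)} = q^{\frac{3}{2}}$
$z{\left(-5,K{\left(u \right)} \right)} L{\left(-20 \right)} = \left(-5 - \left(-5\right)^{\frac{3}{2}}\right) \left(-4 - 20\right) = \left(-5 - - 5 i \sqrt{5}\right) \left(-24\right) = \left(-5 + 5 i \sqrt{5}\right) \left(-24\right) = 120 - 120 i \sqrt{5}$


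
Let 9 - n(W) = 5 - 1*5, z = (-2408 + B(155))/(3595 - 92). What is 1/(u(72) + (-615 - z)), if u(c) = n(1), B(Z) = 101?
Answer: -3503/2120511 ≈ -0.0016520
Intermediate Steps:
z = -2307/3503 (z = (-2408 + 101)/(3595 - 92) = -2307/3503 ≈ -0.65858)
n(W) = 9 (n(W) = 9 - (5 - 1*5) = 9 - (5 - 5) = 9 - 1*0 = 9 + 0 = 9)
u(c) = 9
1/(u(72) + (-615 - z)) = 1/(9 + (-615 - 1*(-2307/3503))) = 1/(9 + (-615 + 2307/3503)) = 1/(9 - 2152038/3503) = 1/(-2120511/3503) = -3503/2120511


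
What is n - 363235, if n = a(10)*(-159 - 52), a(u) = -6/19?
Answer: -6900199/19 ≈ -3.6317e+5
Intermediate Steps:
a(u) = -6/19 (a(u) = -6*1/19 = -6/19)
n = 1266/19 (n = -6*(-159 - 52)/19 = -6/19*(-211) = 1266/19 ≈ 66.632)
n - 363235 = 1266/19 - 363235 = -6900199/19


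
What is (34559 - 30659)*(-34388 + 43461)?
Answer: 35384700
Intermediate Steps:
(34559 - 30659)*(-34388 + 43461) = 3900*9073 = 35384700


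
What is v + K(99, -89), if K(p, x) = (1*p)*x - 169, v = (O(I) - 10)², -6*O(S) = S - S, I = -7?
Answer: -8880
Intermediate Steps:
O(S) = 0 (O(S) = -(S - S)/6 = -⅙*0 = 0)
v = 100 (v = (0 - 10)² = (-10)² = 100)
K(p, x) = -169 + p*x (K(p, x) = p*x - 169 = -169 + p*x)
v + K(99, -89) = 100 + (-169 + 99*(-89)) = 100 + (-169 - 8811) = 100 - 8980 = -8880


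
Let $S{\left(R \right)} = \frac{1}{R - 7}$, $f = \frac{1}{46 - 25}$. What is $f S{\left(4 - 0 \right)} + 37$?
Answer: $\frac{2330}{63} \approx 36.984$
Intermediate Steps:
$f = \frac{1}{21} \approx 0.047619$
$S{\left(R \right)} = \frac{1}{-7 + R}$
$f S{\left(4 - 0 \right)} + 37 = \frac{1}{21 \left(-7 + \left(4 - 0\right)\right)} + 37 = \frac{1}{21 \left(-7 + \left(4 + 0\right)\right)} + 37 = \frac{1}{21 \left(-7 + 4\right)} + 37 = \frac{1}{21 \left(-3\right)} + 37 = \frac{1}{21} \left(- \frac{1}{3}\right) + 37 = - \frac{1}{63} + 37 = \frac{2330}{63}$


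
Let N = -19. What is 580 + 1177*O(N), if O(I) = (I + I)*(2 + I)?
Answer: 760922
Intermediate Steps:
O(I) = 2*I*(2 + I) (O(I) = (2*I)*(2 + I) = 2*I*(2 + I))
580 + 1177*O(N) = 580 + 1177*(2*(-19)*(2 - 19)) = 580 + 1177*(2*(-19)*(-17)) = 580 + 1177*646 = 580 + 760342 = 760922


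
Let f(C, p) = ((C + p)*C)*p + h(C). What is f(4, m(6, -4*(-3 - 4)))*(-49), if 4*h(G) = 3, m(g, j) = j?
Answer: -702611/4 ≈ -1.7565e+5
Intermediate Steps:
h(G) = 3/4 (h(G) = (1/4)*3 = 3/4)
f(C, p) = 3/4 + C*p*(C + p) (f(C, p) = ((C + p)*C)*p + 3/4 = (C*(C + p))*p + 3/4 = C*p*(C + p) + 3/4 = 3/4 + C*p*(C + p))
f(4, m(6, -4*(-3 - 4)))*(-49) = (3/4 + 4*(-4*(-3 - 4))**2 - 4*(-3 - 4)*4**2)*(-49) = (3/4 + 4*(-4*(-7))**2 - 4*(-7)*16)*(-49) = (3/4 + 4*28**2 + 28*16)*(-49) = (3/4 + 4*784 + 448)*(-49) = (3/4 + 3136 + 448)*(-49) = (14339/4)*(-49) = -702611/4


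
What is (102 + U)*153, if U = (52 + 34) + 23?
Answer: 32283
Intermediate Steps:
U = 109 (U = 86 + 23 = 109)
(102 + U)*153 = (102 + 109)*153 = 211*153 = 32283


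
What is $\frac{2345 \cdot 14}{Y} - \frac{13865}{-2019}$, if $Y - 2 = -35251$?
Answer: $\frac{422443615}{71167731} \approx 5.9359$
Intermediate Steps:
$Y = -35249$ ($Y = 2 - 35251 = -35249$)
$\frac{2345 \cdot 14}{Y} - \frac{13865}{-2019} = \frac{2345 \cdot 14}{-35249} - \frac{13865}{-2019} = 32830 \left(- \frac{1}{35249}\right) - - \frac{13865}{2019} = - \frac{32830}{35249} + \frac{13865}{2019} = \frac{422443615}{71167731}$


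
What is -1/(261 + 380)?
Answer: -1/641 ≈ -0.0015601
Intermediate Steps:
-1/(261 + 380) = -1/641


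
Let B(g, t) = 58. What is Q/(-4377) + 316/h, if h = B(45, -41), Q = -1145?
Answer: 724771/126933 ≈ 5.7099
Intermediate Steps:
h = 58
Q/(-4377) + 316/h = -1145/(-4377) + 316/58 = -1145*(-1/4377) + 316*(1/58) = 1145/4377 + 158/29 = 724771/126933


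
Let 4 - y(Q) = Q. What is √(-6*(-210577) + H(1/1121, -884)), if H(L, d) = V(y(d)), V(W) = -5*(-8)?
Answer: √1263502 ≈ 1124.1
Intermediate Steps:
y(Q) = 4 - Q
V(W) = 40
H(L, d) = 40
√(-6*(-210577) + H(1/1121, -884)) = √(-6*(-210577) + 40) = √(1263462 + 40) = √1263502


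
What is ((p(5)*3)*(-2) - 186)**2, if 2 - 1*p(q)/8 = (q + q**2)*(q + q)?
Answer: 199317924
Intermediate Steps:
p(q) = 16 - 16*q*(q + q**2) (p(q) = 16 - 8*(q + q**2)*(q + q) = 16 - 8*(q + q**2)*2*q = 16 - 16*q*(q + q**2))
((p(5)*3)*(-2) - 186)**2 = (((16 - 16*5**2 - 16*5**3)*3)*(-2) - 186)**2 = (((16 - 16*25 - 16*125)*3)*(-2) - 186)**2 = (((16 - 400 - 2000)*3)*(-2) - 186)**2 = (-2384*3*(-2) - 186)**2 = (-7152*(-2) - 186)**2 = (14304 - 186)**2 = 14118**2 = 199317924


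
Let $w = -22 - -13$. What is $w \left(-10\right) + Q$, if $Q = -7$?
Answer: $83$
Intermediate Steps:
$w = -9$ ($w = -22 + 13 = -9$)
$w \left(-10\right) + Q = \left(-9\right) \left(-10\right) - 7 = 90 - 7 = 83$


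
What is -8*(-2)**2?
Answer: -32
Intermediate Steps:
-8*(-2)**2 = -8*4 = -32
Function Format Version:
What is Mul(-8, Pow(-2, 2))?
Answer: -32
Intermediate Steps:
Mul(-8, Pow(-2, 2)) = Mul(-8, 4) = -32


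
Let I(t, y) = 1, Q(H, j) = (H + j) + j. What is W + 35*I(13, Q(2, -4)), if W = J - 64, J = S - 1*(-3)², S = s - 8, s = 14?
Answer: -32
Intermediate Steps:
Q(H, j) = H + 2*j
S = 6 (S = 14 - 8 = 6)
J = -3 (J = 6 - 1*(-3)² = 6 - 1*9 = 6 - 9 = -3)
W = -67 (W = -3 - 64 = -67)
W + 35*I(13, Q(2, -4)) = -67 + 35*1 = -67 + 35 = -32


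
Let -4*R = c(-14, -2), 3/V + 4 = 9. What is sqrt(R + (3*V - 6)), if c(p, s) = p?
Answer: I*sqrt(70)/10 ≈ 0.83666*I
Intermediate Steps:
V = 3/5 (V = 3/(-4 + 9) = 3/5 ≈ 0.60000)
R = 7/2 (R = -1/4*(-14) = 7/2 ≈ 3.5000)
sqrt(R + (3*V - 6)) = sqrt(7/2 + (3*(3/5) - 6)) = sqrt(7/2 + (9/5 - 6)) = sqrt(7/2 - 21/5) = sqrt(-7/10) = I*sqrt(70)/10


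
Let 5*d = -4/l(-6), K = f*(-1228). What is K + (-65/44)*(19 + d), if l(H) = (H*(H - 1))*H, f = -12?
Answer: 20385187/1386 ≈ 14708.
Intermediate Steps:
K = 14736 (K = -12*(-1228) = 14736)
l(H) = H²*(-1 + H) (l(H) = (H*(-1 + H))*H = H²*(-1 + H))
d = 1/315 (d = (-4*1/(36*(-1 - 6)))/5 = (-4/(36*(-7)))/5 = (-4/(-252))/5 = (-4*(-1/252))/5 = (⅕)*(1/63) = 1/315 ≈ 0.0031746)
K + (-65/44)*(19 + d) = 14736 + (-65/44)*(19 + 1/315) = 14736 - 65*1/44*(5986/315) = 14736 - 65/44*5986/315 = 14736 - 38909/1386 = 20385187/1386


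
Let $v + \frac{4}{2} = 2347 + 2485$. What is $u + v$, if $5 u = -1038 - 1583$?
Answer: $\frac{21529}{5} \approx 4305.8$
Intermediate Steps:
$v = 4830$ ($v = -2 + \left(2347 + 2485\right) = -2 + 4832 = 4830$)
$u = - \frac{2621}{5}$ ($u = \frac{-1038 - 1583}{5} = \frac{1}{5} \left(-2621\right) = - \frac{2621}{5} \approx -524.2$)
$u + v = - \frac{2621}{5} + 4830 = \frac{21529}{5}$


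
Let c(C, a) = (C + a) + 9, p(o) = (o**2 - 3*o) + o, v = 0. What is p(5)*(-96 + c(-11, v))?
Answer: -1470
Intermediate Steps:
p(o) = o**2 - 2*o
c(C, a) = 9 + C + a
p(5)*(-96 + c(-11, v)) = (5*(-2 + 5))*(-96 + (9 - 11 + 0)) = (5*3)*(-96 - 2) = 15*(-98) = -1470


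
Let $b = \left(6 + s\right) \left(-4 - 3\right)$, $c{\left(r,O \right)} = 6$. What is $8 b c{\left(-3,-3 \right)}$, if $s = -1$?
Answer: $-1680$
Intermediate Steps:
$b = -35$ ($b = \left(6 - 1\right) \left(-4 - 3\right) = 5 \left(-7\right) = -35$)
$8 b c{\left(-3,-3 \right)} = 8 \left(-35\right) 6 = \left(-280\right) 6 = -1680$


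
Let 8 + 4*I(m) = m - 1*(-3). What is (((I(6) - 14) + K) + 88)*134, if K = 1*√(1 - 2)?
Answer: 19899/2 + 134*I ≈ 9949.5 + 134.0*I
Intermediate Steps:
I(m) = -5/4 + m/4 (I(m) = -2 + (m - 1*(-3))/4 = -2 + (m + 3)/4 = -2 + (3 + m)/4 = -2 + (¾ + m/4) = -5/4 + m/4)
K = I (K = 1*√(-1) = 1*I = I ≈ 1.0*I)
(((I(6) - 14) + K) + 88)*134 = ((((-5/4 + (¼)*6) - 14) + I) + 88)*134 = ((((-5/4 + 3/2) - 14) + I) + 88)*134 = (((¼ - 14) + I) + 88)*134 = ((-55/4 + I) + 88)*134 = (297/4 + I)*134 = 19899/2 + 134*I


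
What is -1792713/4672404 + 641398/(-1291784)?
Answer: -55340297404/62872257591 ≈ -0.88020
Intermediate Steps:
-1792713/4672404 + 641398/(-1291784) = -1792713*1/4672404 + 641398*(-1/1291784) = -597571/1557468 - 320699/645892 = -55340297404/62872257591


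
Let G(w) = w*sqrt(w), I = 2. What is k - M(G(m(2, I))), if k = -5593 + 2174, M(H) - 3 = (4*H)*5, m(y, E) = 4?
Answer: -3582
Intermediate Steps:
G(w) = w**(3/2)
M(H) = 3 + 20*H (M(H) = 3 + (4*H)*5 = 3 + 20*H)
k = -3419
k - M(G(m(2, I))) = -3419 - (3 + 20*4**(3/2)) = -3419 - (3 + 20*8) = -3419 - (3 + 160) = -3419 - 1*163 = -3419 - 163 = -3582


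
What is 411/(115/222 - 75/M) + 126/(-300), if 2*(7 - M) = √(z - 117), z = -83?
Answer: 3*(1519895*√2 + 2151163*I)/(50*(-3169*I + 115*√2)) ≈ -38.539 + 42.674*I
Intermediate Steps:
M = 7 - 5*I*√2 (M = 7 - √(-83 - 117)/2 = 7 - 5*I*√2 ≈ 7.0 - 7.0711*I)
411/(115/222 - 75/M) + 126/(-300) = 411/(115/222 - 75/(7 - 5*I*√2)) + 126/(-300) = 411/(115*(1/222) - 75/(7 - 5*I*√2)) + 126*(-1/300) = 411/(115/222 - 75/(7 - 5*I*√2)) - 21/50 = -21/50 + 411/(115/222 - 75/(7 - 5*I*√2))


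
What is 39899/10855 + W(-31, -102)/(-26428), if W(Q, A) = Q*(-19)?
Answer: 1048057177/286875940 ≈ 3.6533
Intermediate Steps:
W(Q, A) = -19*Q
39899/10855 + W(-31, -102)/(-26428) = 39899/10855 - 19*(-31)/(-26428) = 39899*(1/10855) + 589*(-1/26428) = 39899/10855 - 589/26428 = 1048057177/286875940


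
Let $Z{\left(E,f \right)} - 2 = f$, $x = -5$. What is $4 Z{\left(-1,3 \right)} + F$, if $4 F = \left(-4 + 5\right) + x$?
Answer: $19$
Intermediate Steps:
$Z{\left(E,f \right)} = 2 + f$
$F = -1$ ($F = \frac{\left(-4 + 5\right) - 5}{4} = \frac{1 - 5}{4} = \frac{1}{4} \left(-4\right) = -1$)
$4 Z{\left(-1,3 \right)} + F = 4 \left(2 + 3\right) - 1 = 4 \cdot 5 - 1 = 20 - 1 = 19$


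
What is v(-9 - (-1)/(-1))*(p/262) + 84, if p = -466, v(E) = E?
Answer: 13334/131 ≈ 101.79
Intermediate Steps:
v(-9 - (-1)/(-1))*(p/262) + 84 = (-9 - (-1)/(-1))*(-466/262) + 84 = (-9 - (-1)*(-1))*(-466*1/262) + 84 = (-9 - 1*1)*(-233/131) + 84 = (-9 - 1)*(-233/131) + 84 = -10*(-233/131) + 84 = 2330/131 + 84 = 13334/131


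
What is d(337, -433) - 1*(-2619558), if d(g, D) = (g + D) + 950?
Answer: 2620412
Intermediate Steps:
d(g, D) = 950 + D + g (d(g, D) = (D + g) + 950 = 950 + D + g)
d(337, -433) - 1*(-2619558) = (950 - 433 + 337) - 1*(-2619558) = 854 + 2619558 = 2620412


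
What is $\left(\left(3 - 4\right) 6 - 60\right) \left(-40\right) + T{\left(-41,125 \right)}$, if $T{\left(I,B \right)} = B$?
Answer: $2765$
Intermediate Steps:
$\left(\left(3 - 4\right) 6 - 60\right) \left(-40\right) + T{\left(-41,125 \right)} = \left(\left(3 - 4\right) 6 - 60\right) \left(-40\right) + 125 = \left(\left(-1\right) 6 - 60\right) \left(-40\right) + 125 = \left(-6 - 60\right) \left(-40\right) + 125 = \left(-66\right) \left(-40\right) + 125 = 2640 + 125 = 2765$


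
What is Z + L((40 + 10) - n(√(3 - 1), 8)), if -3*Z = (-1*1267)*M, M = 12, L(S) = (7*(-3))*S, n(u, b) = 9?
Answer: 4207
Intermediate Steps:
L(S) = -21*S
Z = 5068 (Z = -(-1*1267)*12/3 = -(-1267)*12/3 = -⅓*(-15204) = 5068)
Z + L((40 + 10) - n(√(3 - 1), 8)) = 5068 - 21*((40 + 10) - 1*9) = 5068 - 21*(50 - 9) = 5068 - 21*41 = 5068 - 861 = 4207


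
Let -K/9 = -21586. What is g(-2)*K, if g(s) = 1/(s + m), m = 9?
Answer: 194274/7 ≈ 27753.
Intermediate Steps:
g(s) = 1/(9 + s) (g(s) = 1/(s + 9) = 1/(9 + s))
K = 194274 (K = -9*(-21586) = 194274)
g(-2)*K = 194274/(9 - 2) = 194274/7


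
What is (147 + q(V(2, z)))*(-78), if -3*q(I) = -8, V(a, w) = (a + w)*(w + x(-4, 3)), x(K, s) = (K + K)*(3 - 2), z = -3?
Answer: -11674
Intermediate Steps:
x(K, s) = 2*K (x(K, s) = (2*K)*1 = 2*K)
V(a, w) = (-8 + w)*(a + w) (V(a, w) = (a + w)*(w + 2*(-4)) = (a + w)*(w - 8) = (a + w)*(-8 + w) = (-8 + w)*(a + w))
q(I) = 8/3 (q(I) = -⅓*(-8) = 8/3)
(147 + q(V(2, z)))*(-78) = (147 + 8/3)*(-78) = (449/3)*(-78) = -11674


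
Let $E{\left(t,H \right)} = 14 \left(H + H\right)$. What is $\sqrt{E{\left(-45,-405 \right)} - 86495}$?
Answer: $i \sqrt{97835} \approx 312.79 i$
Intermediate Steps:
$E{\left(t,H \right)} = 28 H$ ($E{\left(t,H \right)} = 14 \cdot 2 H = 28 H$)
$\sqrt{E{\left(-45,-405 \right)} - 86495} = \sqrt{28 \left(-405\right) - 86495} = \sqrt{-11340 - 86495} = \sqrt{-97835} = i \sqrt{97835}$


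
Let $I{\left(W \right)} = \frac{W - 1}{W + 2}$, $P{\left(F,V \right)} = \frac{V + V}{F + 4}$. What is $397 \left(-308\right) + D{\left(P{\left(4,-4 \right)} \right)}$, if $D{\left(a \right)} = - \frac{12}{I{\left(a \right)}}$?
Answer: $-122270$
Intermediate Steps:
$P{\left(F,V \right)} = \frac{2 V}{4 + F}$
$I{\left(W \right)} = \frac{-1 + W}{2 + W}$
$D{\left(a \right)} = - \frac{12 \left(2 + a\right)}{-1 + a}$ ($D{\left(a \right)} = - \frac{12}{\frac{1}{2 + a} \left(-1 + a\right)} = - 12 \frac{2 + a}{-1 + a} = - \frac{12 \left(2 + a\right)}{-1 + a}$)
$397 \left(-308\right) + D{\left(P{\left(4,-4 \right)} \right)} = 397 \left(-308\right) + \frac{12 \left(-2 - 2 \left(-4\right) \frac{1}{4 + 4}\right)}{-1 + 2 \left(-4\right) \frac{1}{4 + 4}} = -122276 + \frac{12 \left(-2 - 2 \left(-4\right) \frac{1}{8}\right)}{-1 + 2 \left(-4\right) \frac{1}{8}} = -122276 + \frac{12 \left(-2 - -1\right)}{-1 - 1} = -122276 + \frac{12 \left(-2 + 1\right)}{-2} = -122276 + 12 \left(- \frac{1}{2}\right) \left(-1\right) = -122276 + 6 = -122270$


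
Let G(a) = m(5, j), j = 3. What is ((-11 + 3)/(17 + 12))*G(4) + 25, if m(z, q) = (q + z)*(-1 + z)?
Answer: 469/29 ≈ 16.172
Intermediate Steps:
m(z, q) = (-1 + z)*(q + z)
G(a) = 32 (G(a) = 5**2 - 1*3 - 1*5 + 3*5 = 25 - 3 - 5 + 15 = 32)
((-11 + 3)/(17 + 12))*G(4) + 25 = ((-11 + 3)/(17 + 12))*32 + 25 = -8/29*32 + 25 = -256/29 + 25 = 469/29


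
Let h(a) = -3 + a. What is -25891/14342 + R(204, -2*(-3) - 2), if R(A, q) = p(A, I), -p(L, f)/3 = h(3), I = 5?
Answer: -25891/14342 ≈ -1.8053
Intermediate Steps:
p(L, f) = 0 (p(L, f) = -3*(-3 + 3) = -3*0 = 0)
R(A, q) = 0
-25891/14342 + R(204, -2*(-3) - 2) = -25891/14342 + 0 = -25891/14342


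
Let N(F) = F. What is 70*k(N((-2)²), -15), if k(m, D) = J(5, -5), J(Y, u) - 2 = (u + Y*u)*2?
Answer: -4060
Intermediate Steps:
J(Y, u) = 2 + 2*u + 2*Y*u (J(Y, u) = 2 + (u + Y*u)*2 = 2 + (2*u + 2*Y*u) = 2 + 2*u + 2*Y*u)
k(m, D) = -58 (k(m, D) = 2 + 2*(-5) + 2*5*(-5) = 2 - 10 - 50 = -58)
70*k(N((-2)²), -15) = 70*(-58) = -4060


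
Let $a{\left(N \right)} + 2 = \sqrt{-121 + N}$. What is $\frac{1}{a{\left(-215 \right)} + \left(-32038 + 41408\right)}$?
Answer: $\frac{1171}{10969970} - \frac{i \sqrt{21}}{21939940} \approx 0.00010675 - 2.0887 \cdot 10^{-7} i$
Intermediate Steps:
$a{\left(N \right)} = -2 + \sqrt{-121 + N}$
$\frac{1}{a{\left(-215 \right)} + \left(-32038 + 41408\right)} = \frac{1}{\left(-2 + \sqrt{-121 - 215}\right) + \left(-32038 + 41408\right)} = \frac{1}{\left(-2 + \sqrt{-336}\right) + 9370} = \frac{1}{\left(-2 + 4 i \sqrt{21}\right) + 9370} = \frac{1}{9368 + 4 i \sqrt{21}}$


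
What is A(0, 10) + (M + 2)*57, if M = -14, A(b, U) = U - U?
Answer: -684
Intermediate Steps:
A(b, U) = 0
A(0, 10) + (M + 2)*57 = 0 + (-14 + 2)*57 = 0 - 12*57 = 0 - 684 = -684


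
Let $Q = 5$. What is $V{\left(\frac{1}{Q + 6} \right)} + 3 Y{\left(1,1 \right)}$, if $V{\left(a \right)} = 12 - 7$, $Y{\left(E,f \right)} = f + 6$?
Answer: $26$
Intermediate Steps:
$Y{\left(E,f \right)} = 6 + f$
$V{\left(a \right)} = 5$
$V{\left(\frac{1}{Q + 6} \right)} + 3 Y{\left(1,1 \right)} = 5 + 3 \left(6 + 1\right) = 5 + 3 \cdot 7 = 5 + 21 = 26$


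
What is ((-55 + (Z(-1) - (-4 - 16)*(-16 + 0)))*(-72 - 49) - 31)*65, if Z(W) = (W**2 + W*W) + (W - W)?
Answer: 2931630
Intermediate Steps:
Z(W) = 2*W**2 (Z(W) = (W**2 + W**2) + 0 = 2*W**2 + 0 = 2*W**2)
((-55 + (Z(-1) - (-4 - 16)*(-16 + 0)))*(-72 - 49) - 31)*65 = ((-55 + (2*(-1)**2 - (-4 - 16)*(-16 + 0)))*(-72 - 49) - 31)*65 = ((-55 + (2*1 - (-20)*(-16)))*(-121) - 31)*65 = ((-55 + (2 - 1*320))*(-121) - 31)*65 = ((-55 + (2 - 320))*(-121) - 31)*65 = ((-55 - 318)*(-121) - 31)*65 = (-373*(-121) - 31)*65 = (45133 - 31)*65 = 45102*65 = 2931630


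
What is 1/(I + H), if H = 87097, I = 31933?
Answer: 1/119030 ≈ 8.4012e-6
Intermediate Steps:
1/(I + H) = 1/(31933 + 87097) = 1/119030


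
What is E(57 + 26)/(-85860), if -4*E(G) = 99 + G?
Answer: 91/171720 ≈ 0.00052993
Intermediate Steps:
E(G) = -99/4 - G/4 (E(G) = -(99 + G)/4 = -99/4 - G/4)
E(57 + 26)/(-85860) = (-99/4 - (57 + 26)/4)/(-85860) = (-99/4 - ¼*83)*(-1/85860) = (-99/4 - 83/4)*(-1/85860) = -91/2*(-1/85860) = 91/171720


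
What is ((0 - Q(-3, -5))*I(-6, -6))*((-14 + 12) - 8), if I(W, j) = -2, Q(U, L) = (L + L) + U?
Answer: 260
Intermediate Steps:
Q(U, L) = U + 2*L (Q(U, L) = 2*L + U = U + 2*L)
((0 - Q(-3, -5))*I(-6, -6))*((-14 + 12) - 8) = ((0 - (-3 + 2*(-5)))*(-2))*((-14 + 12) - 8) = ((0 - (-3 - 10))*(-2))*(-2 - 8) = ((0 - 1*(-13))*(-2))*(-10) = ((0 + 13)*(-2))*(-10) = (13*(-2))*(-10) = -26*(-10) = 260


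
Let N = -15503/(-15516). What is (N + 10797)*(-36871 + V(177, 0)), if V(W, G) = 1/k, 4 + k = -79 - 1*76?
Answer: -491105931634975/1233522 ≈ -3.9813e+8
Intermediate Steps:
N = 15503/15516 (N = -15503*(-1/15516) = 15503/15516 ≈ 0.99916)
k = -159 (k = -4 + (-79 - 1*76) = -4 + (-79 - 76) = -4 - 155 = -159)
V(W, G) = -1/159 (V(W, G) = 1/(-159) = -1/159)
(N + 10797)*(-36871 + V(177, 0)) = (15503/15516 + 10797)*(-36871 - 1/159) = (167541755/15516)*(-5862490/159) = -491105931634975/1233522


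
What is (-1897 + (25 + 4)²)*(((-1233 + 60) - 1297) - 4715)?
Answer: 7587360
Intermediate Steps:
(-1897 + (25 + 4)²)*(((-1233 + 60) - 1297) - 4715) = (-1897 + 29²)*((-1173 - 1297) - 4715) = (-1897 + 841)*(-2470 - 4715) = -1056*(-7185) = 7587360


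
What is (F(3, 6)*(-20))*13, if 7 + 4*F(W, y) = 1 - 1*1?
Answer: 455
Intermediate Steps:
F(W, y) = -7/4 (F(W, y) = -7/4 + (1 - 1*1)/4 = -7/4 + (1 - 1)/4 = -7/4 + (¼)*0 = -7/4 + 0 = -7/4)
(F(3, 6)*(-20))*13 = -7/4*(-20)*13 = 35*13 = 455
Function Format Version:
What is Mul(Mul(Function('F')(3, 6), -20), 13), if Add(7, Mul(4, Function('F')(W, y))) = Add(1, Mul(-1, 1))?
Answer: 455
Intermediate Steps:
Function('F')(W, y) = Rational(-7, 4) (Function('F')(W, y) = Add(Rational(-7, 4), Mul(Rational(1, 4), Add(1, Mul(-1, 1)))) = Add(Rational(-7, 4), Mul(Rational(1, 4), Add(1, -1))) = Add(Rational(-7, 4), Mul(Rational(1, 4), 0)) = Add(Rational(-7, 4), 0) = Rational(-7, 4))
Mul(Mul(Function('F')(3, 6), -20), 13) = Mul(Mul(Rational(-7, 4), -20), 13) = Mul(35, 13) = 455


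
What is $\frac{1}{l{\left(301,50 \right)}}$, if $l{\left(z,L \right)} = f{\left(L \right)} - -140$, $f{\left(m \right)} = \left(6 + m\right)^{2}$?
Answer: $\frac{1}{3276} \approx 0.00030525$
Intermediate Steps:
$l{\left(z,L \right)} = 140 + \left(6 + L\right)^{2}$ ($l{\left(z,L \right)} = \left(6 + L\right)^{2} - -140 = \left(6 + L\right)^{2} + 140 = 140 + \left(6 + L\right)^{2}$)
$\frac{1}{l{\left(301,50 \right)}} = \frac{1}{140 + \left(6 + 50\right)^{2}} = \frac{1}{140 + 56^{2}} = \frac{1}{140 + 3136} = \frac{1}{3276}$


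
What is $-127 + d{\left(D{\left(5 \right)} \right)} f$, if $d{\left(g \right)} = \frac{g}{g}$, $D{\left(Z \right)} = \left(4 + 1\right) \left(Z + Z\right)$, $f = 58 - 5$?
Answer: $-74$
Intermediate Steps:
$f = 53$ ($f = 58 - 5 = 53$)
$D{\left(Z \right)} = 10 Z$ ($D{\left(Z \right)} = 5 \cdot 2 Z = 10 Z$)
$d{\left(g \right)} = 1$
$-127 + d{\left(D{\left(5 \right)} \right)} f = -127 + 1 \cdot 53 = -127 + 53 = -74$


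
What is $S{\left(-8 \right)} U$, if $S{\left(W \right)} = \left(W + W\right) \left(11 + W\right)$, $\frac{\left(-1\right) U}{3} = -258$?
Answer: $-37152$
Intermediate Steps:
$U = 774$ ($U = \left(-3\right) \left(-258\right) = 774$)
$S{\left(W \right)} = 2 W \left(11 + W\right)$
$S{\left(-8 \right)} U = 2 \left(-8\right) \left(11 - 8\right) 774 = 2 \left(-8\right) 3 \cdot 774 = \left(-48\right) 774 = -37152$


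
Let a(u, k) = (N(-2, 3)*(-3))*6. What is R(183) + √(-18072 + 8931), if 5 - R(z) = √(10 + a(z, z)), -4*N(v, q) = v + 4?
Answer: 5 - √19 + I*√9141 ≈ 0.6411 + 95.609*I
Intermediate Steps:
N(v, q) = -1 - v/4 (N(v, q) = -(v + 4)/4 = -(4 + v)/4 = -1 - v/4)
a(u, k) = 9 (a(u, k) = ((-1 - ¼*(-2))*(-3))*6 = ((-1 + ½)*(-3))*6 = -½*(-3)*6 = (3/2)*6 = 9)
R(z) = 5 - √19 (R(z) = 5 - √(10 + 9) = 5 - √19)
R(183) + √(-18072 + 8931) = (5 - √19) + √(-18072 + 8931) = (5 - √19) + √(-9141) = (5 - √19) + I*√9141 = 5 - √19 + I*√9141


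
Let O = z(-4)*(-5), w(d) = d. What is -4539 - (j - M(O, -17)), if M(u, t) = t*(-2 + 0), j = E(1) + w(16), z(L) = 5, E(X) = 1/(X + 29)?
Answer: -135631/30 ≈ -4521.0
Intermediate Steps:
E(X) = 1/(29 + X)
O = -25 (O = 5*(-5) = -25)
j = 481/30 (j = 1/(29 + 1) + 16 = 1/30 + 16 = 481/30 ≈ 16.033)
M(u, t) = -2*t (M(u, t) = t*(-2) = -2*t)
-4539 - (j - M(O, -17)) = -4539 - (481/30 - (-2)*(-17)) = -4539 - (481/30 - 1*34) = -4539 - (481/30 - 34) = -4539 - 1*(-539/30) = -4539 + 539/30 = -135631/30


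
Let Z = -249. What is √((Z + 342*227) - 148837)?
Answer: 2*I*√17863 ≈ 267.31*I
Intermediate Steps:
√((Z + 342*227) - 148837) = √((-249 + 342*227) - 148837) = √((-249 + 77634) - 148837) = √(77385 - 148837) = √(-71452) = 2*I*√17863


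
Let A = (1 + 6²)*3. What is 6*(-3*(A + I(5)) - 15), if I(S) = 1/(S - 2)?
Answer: -2094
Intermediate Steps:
I(S) = 1/(-2 + S)
A = 111 (A = (1 + 36)*3 = 37*3 = 111)
6*(-3*(A + I(5)) - 15) = 6*(-3*(111 + 1/(-2 + 5)) - 15) = 6*(-3*(111 + 1/3) - 15) = 6*(-3*(111 + ⅓) - 15) = 6*(-3*334/3 - 15) = 6*(-334 - 15) = 6*(-349) = -2094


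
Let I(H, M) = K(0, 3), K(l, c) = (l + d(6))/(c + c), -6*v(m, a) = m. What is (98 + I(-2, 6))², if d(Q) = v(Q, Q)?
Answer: 344569/36 ≈ 9571.4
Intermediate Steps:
v(m, a) = -m/6
d(Q) = -Q/6
K(l, c) = (-1 + l)/(2*c) (K(l, c) = (l - ⅙*6)/(c + c) = (l - 1)/((2*c)) = (-1 + l)*(1/(2*c)) = (-1 + l)/(2*c))
I(H, M) = -⅙ (I(H, M) = (½)*(-1 + 0)/3 = (½)*(⅓)*(-1) = -⅙)
(98 + I(-2, 6))² = (98 - ⅙)² = (587/6)² = 344569/36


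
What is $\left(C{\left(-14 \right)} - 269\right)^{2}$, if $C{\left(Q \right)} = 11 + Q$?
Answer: $73984$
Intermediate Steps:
$\left(C{\left(-14 \right)} - 269\right)^{2} = \left(\left(11 - 14\right) - 269\right)^{2} = \left(-3 - 269\right)^{2} = \left(-272\right)^{2} = 73984$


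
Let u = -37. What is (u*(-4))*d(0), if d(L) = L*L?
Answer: 0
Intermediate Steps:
d(L) = L²
(u*(-4))*d(0) = -37*(-4)*0² = 148*0 = 0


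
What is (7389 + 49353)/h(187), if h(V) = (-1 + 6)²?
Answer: 56742/25 ≈ 2269.7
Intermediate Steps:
h(V) = 25 (h(V) = 5² = 25)
(7389 + 49353)/h(187) = (7389 + 49353)/25 = 56742*(1/25) = 56742/25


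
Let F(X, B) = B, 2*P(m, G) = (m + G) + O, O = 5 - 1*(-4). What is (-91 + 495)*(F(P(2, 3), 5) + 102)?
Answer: 43228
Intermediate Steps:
O = 9 (O = 5 + 4 = 9)
P(m, G) = 9/2 + G/2 + m/2 (P(m, G) = ((m + G) + 9)/2 = ((G + m) + 9)/2 = (9 + G + m)/2 = 9/2 + G/2 + m/2)
(-91 + 495)*(F(P(2, 3), 5) + 102) = (-91 + 495)*(5 + 102) = 404*107 = 43228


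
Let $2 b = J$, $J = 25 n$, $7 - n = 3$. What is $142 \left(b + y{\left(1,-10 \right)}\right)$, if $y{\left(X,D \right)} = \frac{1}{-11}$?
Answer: $\frac{77958}{11} \approx 7087.1$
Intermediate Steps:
$n = 4$ ($n = 7 - 3 = 4$)
$y{\left(X,D \right)} = - \frac{1}{11}$
$J = 100$ ($J = 25 \cdot 4 = 100$)
$b = 50$ ($b = \frac{1}{2} \cdot 100 = 50$)
$142 \left(b + y{\left(1,-10 \right)}\right) = 142 \left(50 - \frac{1}{11}\right) = 142 \cdot \frac{549}{11} = \frac{77958}{11}$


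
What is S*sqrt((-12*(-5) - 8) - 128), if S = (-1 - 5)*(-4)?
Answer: 48*I*sqrt(19) ≈ 209.23*I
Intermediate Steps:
S = 24 (S = -6*(-4) = 24)
S*sqrt((-12*(-5) - 8) - 128) = 24*sqrt((-12*(-5) - 8) - 128) = 24*sqrt((-6*(-10) - 8) - 128) = 24*sqrt((60 - 8) - 128) = 24*sqrt(52 - 128) = 24*sqrt(-76) = 24*(2*I*sqrt(19)) = 48*I*sqrt(19)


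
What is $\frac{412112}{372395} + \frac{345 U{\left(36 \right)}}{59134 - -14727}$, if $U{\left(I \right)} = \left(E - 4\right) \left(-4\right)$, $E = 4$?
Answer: $\frac{412112}{372395} \approx 1.1067$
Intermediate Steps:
$U{\left(I \right)} = 0$ ($U{\left(I \right)} = \left(4 - 4\right) \left(-4\right) = 0 \left(-4\right) = 0$)
$\frac{412112}{372395} + \frac{345 U{\left(36 \right)}}{59134 - -14727} = \frac{412112}{372395} + \frac{345 \cdot 0}{59134 - -14727} = 412112 \cdot \frac{1}{372395} + \frac{0}{59134 + 14727} = \frac{412112}{372395} + \frac{0}{73861} = \frac{412112}{372395} + 0 \cdot \frac{1}{73861} = \frac{412112}{372395} + 0 = \frac{412112}{372395}$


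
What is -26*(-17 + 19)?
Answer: -52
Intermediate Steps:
-26*(-17 + 19) = -26*2 = -52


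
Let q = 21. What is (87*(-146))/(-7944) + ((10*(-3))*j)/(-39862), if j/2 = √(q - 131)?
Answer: 2117/1324 + 30*I*√110/19931 ≈ 1.5989 + 0.015787*I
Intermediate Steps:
j = 2*I*√110 (j = 2*√(21 - 131) = 2*√(-110) = 2*(I*√110) = 2*I*√110 ≈ 20.976*I)
(87*(-146))/(-7944) + ((10*(-3))*j)/(-39862) = (87*(-146))/(-7944) + ((10*(-3))*(2*I*√110))/(-39862) = -12702*(-1/7944) - 60*I*√110*(-1/39862) = 2117/1324 - 60*I*√110*(-1/39862) = 2117/1324 + 30*I*√110/19931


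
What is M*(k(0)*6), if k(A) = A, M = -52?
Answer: 0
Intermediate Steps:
M*(k(0)*6) = -0*6 = -52*0 = 0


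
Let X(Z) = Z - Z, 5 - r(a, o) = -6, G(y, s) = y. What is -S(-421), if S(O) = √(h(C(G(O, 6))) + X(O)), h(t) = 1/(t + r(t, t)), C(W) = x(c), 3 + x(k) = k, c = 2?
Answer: -√10/10 ≈ -0.31623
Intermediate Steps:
x(k) = -3 + k
C(W) = -1 (C(W) = -3 + 2 = -1)
r(a, o) = 11 (r(a, o) = 5 - 1*(-6) = 5 + 6 = 11)
X(Z) = 0
h(t) = 1/(11 + t) (h(t) = 1/(t + 11) = 1/(11 + t))
S(O) = √10/10 (S(O) = √(1/(11 - 1) + 0) = √(1/10 + 0) = √(⅒ + 0) = √(⅒) = √10/10)
-S(-421) = -√10/10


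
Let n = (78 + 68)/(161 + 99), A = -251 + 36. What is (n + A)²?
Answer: 777127129/16900 ≈ 45984.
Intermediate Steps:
A = -215
n = 73/130 (n = 146/260 = 146*(1/260) = 73/130 ≈ 0.56154)
(n + A)² = (73/130 - 215)² = (-27877/130)² = 777127129/16900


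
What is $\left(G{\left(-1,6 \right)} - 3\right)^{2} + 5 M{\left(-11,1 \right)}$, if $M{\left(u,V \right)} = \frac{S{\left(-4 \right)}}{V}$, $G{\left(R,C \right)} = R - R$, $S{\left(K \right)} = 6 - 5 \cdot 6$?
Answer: $-111$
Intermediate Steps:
$S{\left(K \right)} = -24$ ($S{\left(K \right)} = 6 - 30 = -24$)
$G{\left(R,C \right)} = 0$
$M{\left(u,V \right)} = - \frac{24}{V}$
$\left(G{\left(-1,6 \right)} - 3\right)^{2} + 5 M{\left(-11,1 \right)} = \left(0 - 3\right)^{2} + 5 \left(- \frac{24}{1}\right) = \left(-3\right)^{2} + 5 \left(\left(-24\right) 1\right) = 9 + 5 \left(-24\right) = 9 - 120 = -111$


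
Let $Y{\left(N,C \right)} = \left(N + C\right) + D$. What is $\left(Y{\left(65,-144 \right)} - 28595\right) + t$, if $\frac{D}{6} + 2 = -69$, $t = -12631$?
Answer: $-41731$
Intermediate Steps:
$D = -426$ ($D = -12 + 6 \left(-69\right) = -12 - 414 = -426$)
$Y{\left(N,C \right)} = -426 + C + N$ ($Y{\left(N,C \right)} = \left(N + C\right) - 426 = \left(C + N\right) - 426 = -426 + C + N$)
$\left(Y{\left(65,-144 \right)} - 28595\right) + t = \left(\left(-426 - 144 + 65\right) - 28595\right) - 12631 = \left(-505 - 28595\right) - 12631 = -29100 - 12631 = -41731$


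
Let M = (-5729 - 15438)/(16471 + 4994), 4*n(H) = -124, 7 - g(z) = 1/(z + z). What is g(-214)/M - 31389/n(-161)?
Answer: 282373643409/280843756 ≈ 1005.4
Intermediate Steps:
g(z) = 7 - 1/(2*z) (g(z) = 7 - 1/(z + z) = 7 - 1/(2*z))
n(H) = -31 (n(H) = (¼)*(-124) = -31)
M = -21167/21465 ≈ -0.98612
g(-214)/M - 31389/n(-161) = (7 - ½/(-214))/(-21167/21465) - 31389/(-31) = (7 - ½*(-1/214))*(-21465/21167) - 31389*(-1/31) = (7 + 1/428)*(-21465/21167) + 31389/31 = (2997/428)*(-21465/21167) + 31389/31 = -64330605/9059476 + 31389/31 = 282373643409/280843756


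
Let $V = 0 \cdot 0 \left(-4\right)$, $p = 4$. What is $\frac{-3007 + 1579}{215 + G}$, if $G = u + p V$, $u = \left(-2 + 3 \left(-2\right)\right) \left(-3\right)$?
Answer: $- \frac{1428}{239} \approx -5.9749$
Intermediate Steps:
$V = 0$ ($V = 0 \left(-4\right) = 0$)
$u = 24$ ($u = \left(-2 - 6\right) \left(-3\right) = \left(-8\right) \left(-3\right) = 24$)
$G = 24$ ($G = 24 + 4 \cdot 0 = 24 + 0 = 24$)
$\frac{-3007 + 1579}{215 + G} = \frac{-3007 + 1579}{215 + 24} = - \frac{1428}{239}$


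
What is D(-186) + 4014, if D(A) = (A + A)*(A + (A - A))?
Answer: 73206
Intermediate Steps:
D(A) = 2*A**2 (D(A) = (2*A)*(A + 0) = (2*A)*A = 2*A**2)
D(-186) + 4014 = 2*(-186)**2 + 4014 = 2*34596 + 4014 = 69192 + 4014 = 73206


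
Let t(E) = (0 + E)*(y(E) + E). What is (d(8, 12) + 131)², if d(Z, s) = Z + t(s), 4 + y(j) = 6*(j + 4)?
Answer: 1923769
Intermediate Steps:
y(j) = 20 + 6*j (y(j) = -4 + 6*(j + 4) = -4 + 6*(4 + j) = -4 + (24 + 6*j) = 20 + 6*j)
t(E) = E*(20 + 7*E) (t(E) = (0 + E)*((20 + 6*E) + E) = E*(20 + 7*E))
d(Z, s) = Z + s*(20 + 7*s)
(d(8, 12) + 131)² = ((8 + 12*(20 + 7*12)) + 131)² = ((8 + 12*(20 + 84)) + 131)² = ((8 + 12*104) + 131)² = ((8 + 1248) + 131)² = (1256 + 131)² = 1387² = 1923769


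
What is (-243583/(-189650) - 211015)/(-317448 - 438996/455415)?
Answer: 1215009304181287/1827859595137960 ≈ 0.66472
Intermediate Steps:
(-243583/(-189650) - 211015)/(-317448 - 438996/455415) = (-243583*(-1/189650) - 211015)/(-317448 - 438996*1/455415) = (243583/189650 - 211015)/(-317448 - 146332/151805) = -40018751167/(189650*(-48190339972/151805)) = -40018751167/189650*(-151805/48190339972) = 1215009304181287/1827859595137960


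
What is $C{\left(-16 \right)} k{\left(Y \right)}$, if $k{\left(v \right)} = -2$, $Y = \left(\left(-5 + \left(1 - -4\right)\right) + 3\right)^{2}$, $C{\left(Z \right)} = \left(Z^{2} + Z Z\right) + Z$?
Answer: $-992$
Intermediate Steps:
$C{\left(Z \right)} = Z + 2 Z^{2}$ ($C{\left(Z \right)} = \left(Z^{2} + Z^{2}\right) + Z = 2 Z^{2} + Z = Z + 2 Z^{2}$)
$Y = 9$ ($Y = \left(\left(-5 + \left(1 + 4\right)\right) + 3\right)^{2} = \left(\left(-5 + 5\right) + 3\right)^{2} = \left(0 + 3\right)^{2} = 3^{2} = 9$)
$C{\left(-16 \right)} k{\left(Y \right)} = - 16 \left(1 + 2 \left(-16\right)\right) \left(-2\right) = - 16 \left(1 - 32\right) \left(-2\right) = \left(-16\right) \left(-31\right) \left(-2\right) = 496 \left(-2\right) = -992$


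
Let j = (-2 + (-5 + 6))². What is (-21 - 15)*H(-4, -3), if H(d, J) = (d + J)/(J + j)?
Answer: -126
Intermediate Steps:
j = 1 (j = (-2 + 1)² = (-1)² = 1)
H(d, J) = (J + d)/(1 + J) (H(d, J) = (d + J)/(J + 1) = (J + d)/(1 + J))
(-21 - 15)*H(-4, -3) = (-21 - 15)*((-3 - 4)/(1 - 3)) = -36*(-7)/(-2) = -(-18)*(-7) = -36*7/2 = -126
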